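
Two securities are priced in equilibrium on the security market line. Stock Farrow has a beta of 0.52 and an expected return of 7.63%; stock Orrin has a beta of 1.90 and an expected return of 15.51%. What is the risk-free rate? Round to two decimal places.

Both satisfy E(R) = R_f + β·MRP, so the slope of the SML is
MRP = (15.51% − 7.63%) / (1.90 − 0.52) = 7.88% / 1.38 = 5.7101%
R_f = E(R_Farrow) − β_Farrow·MRP = 7.63% − 0.52 × 5.7101% = 4.6607%

4.66%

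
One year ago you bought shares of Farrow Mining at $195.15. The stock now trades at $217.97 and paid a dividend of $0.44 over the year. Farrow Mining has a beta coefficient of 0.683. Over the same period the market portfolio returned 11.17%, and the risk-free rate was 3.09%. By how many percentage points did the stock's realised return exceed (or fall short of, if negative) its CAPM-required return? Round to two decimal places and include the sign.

Realised HPR = (P1 + D1 − P0) / P0 = (217.97 + 0.44 − 195.15) / 195.15 = 23.26 / 195.15 = 11.9190%
MRP = 11.17% − 3.09% = 8.08%
CAPM required = R_f + β·MRP = 3.09% + 0.683 × 8.08% = 8.60864%
α = realised − required = 11.9190% − 8.60864% = +3.31%

+3.31%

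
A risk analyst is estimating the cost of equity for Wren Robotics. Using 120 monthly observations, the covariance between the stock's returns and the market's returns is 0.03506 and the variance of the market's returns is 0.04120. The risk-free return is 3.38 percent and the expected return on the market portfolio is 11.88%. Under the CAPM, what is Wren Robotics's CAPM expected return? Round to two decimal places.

β = Cov(R_i, R_m) / Var(R_m) = 0.03506 / 0.04120 = 0.8510
MRP = 11.88% − 3.38% = 8.50%
E(R) = R_f + β × MRP = 3.38% + 0.8510 × 8.50% = 10.61%

10.61%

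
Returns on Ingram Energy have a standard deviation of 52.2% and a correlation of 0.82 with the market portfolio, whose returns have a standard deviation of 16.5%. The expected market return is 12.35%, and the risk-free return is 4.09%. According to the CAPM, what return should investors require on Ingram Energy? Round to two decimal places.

β = ρ × σ_i / σ_m = 0.82 × 52.2% / 16.5% = 2.5942
MRP = 12.35% − 4.09% = 8.26%
E(R) = 4.09% + 2.5942 × 8.26% = 25.52%

25.52%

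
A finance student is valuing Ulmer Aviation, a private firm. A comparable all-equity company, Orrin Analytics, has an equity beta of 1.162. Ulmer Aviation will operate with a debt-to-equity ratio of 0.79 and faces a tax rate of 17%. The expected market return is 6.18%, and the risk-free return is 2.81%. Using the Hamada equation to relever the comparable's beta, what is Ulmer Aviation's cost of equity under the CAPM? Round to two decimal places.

9.29%

β_L = β_U × [1 + (1 − t)(D/E)] = 1.162 × [1 + (1 − 0.17) × 0.79]
    = 1.162 × [1 + 0.83 × 0.79] = 1.162 × 1.6557 = 1.9239
MRP = 6.18% − 2.81% = 3.37%
E(R) = R_f + β_L × MRP = 2.81% + 1.9239 × 3.37% = 9.29%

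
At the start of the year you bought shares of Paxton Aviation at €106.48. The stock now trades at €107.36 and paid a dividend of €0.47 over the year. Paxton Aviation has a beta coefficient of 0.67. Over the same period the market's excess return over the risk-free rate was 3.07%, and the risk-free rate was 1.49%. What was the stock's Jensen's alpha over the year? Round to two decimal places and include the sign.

Realised HPR = (P1 + D1 − P0) / P0 = (107.36 + 0.47 − 106.48) / 106.48 = 1.35 / 106.48 = 1.2678%
CAPM required = R_f + β·MRP = 1.49% + 0.67 × 3.07% = 3.5469%
α = realised − required = 1.2678% − 3.5469% = -2.28%

-2.28%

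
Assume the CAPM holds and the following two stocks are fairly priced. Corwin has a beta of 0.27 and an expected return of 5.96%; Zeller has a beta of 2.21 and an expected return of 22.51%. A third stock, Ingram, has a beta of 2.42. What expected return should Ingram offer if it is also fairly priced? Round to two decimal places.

24.30%

MRP (SML slope) = (22.51% − 5.96%) / (2.21 − 0.27) = 16.55% / 1.94 = 8.5309%
R_f (intercept) = 5.96% − 0.27 × 8.5309% = 3.6567%
E(R_Ingram) = R_f + β × MRP = 3.6567% + 2.42 × 8.5309% = 24.30%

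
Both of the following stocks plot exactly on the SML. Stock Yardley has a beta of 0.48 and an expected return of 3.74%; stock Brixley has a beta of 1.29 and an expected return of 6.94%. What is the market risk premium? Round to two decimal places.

Both satisfy E(R) = R_f + β·MRP, so the slope of the SML is
MRP = (6.94% − 3.74%) / (1.29 − 0.48) = 3.20% / 0.81 = 3.9506%

3.95%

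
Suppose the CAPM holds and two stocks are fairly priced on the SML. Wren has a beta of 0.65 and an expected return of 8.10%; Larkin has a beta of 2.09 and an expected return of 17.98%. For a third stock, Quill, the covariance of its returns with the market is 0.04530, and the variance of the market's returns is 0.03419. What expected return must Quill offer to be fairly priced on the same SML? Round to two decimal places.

MRP = (17.98% − 8.10%) / (2.09 − 0.65) = 6.8611%
R_f = 8.10% − 0.65 × 6.8611% = 3.6403%
β_Quill = Cov / Var(R_m) = 0.04530 / 0.03419 = 1.3249
E(R_Quill) = R_f + β × MRP = 3.6403% + 1.3249 × 6.8611% = 12.73%

12.73%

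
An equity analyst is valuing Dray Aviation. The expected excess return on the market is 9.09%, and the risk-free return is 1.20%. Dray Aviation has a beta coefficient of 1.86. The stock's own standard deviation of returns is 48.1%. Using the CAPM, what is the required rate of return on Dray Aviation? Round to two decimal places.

18.11%

E(R) = R_f + β × MRP = 1.20% + 1.86 × 9.09% = 18.11%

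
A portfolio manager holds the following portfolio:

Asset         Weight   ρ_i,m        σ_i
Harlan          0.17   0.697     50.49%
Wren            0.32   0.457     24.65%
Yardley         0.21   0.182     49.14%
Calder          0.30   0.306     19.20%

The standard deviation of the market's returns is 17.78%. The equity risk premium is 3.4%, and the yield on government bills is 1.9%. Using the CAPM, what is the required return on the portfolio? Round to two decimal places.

4.43%

β_Harlan = 0.697 × 50.49% / 17.78% = 1.9793
β_Wren = 0.457 × 24.65% / 17.78% = 0.6336
β_Yardley = 0.182 × 49.14% / 17.78% = 0.5030
β_Calder = 0.306 × 19.20% / 17.78% = 0.3304
β_P = Σ w_i β_i = 0.17×1.9793 + 0.32×0.6336 + 0.21×0.5030 + 0.30×0.3304 = 0.7440
E(R_P) = R_f + β_P × MRP = 1.9% + 0.7440 × 3.4% = 4.43%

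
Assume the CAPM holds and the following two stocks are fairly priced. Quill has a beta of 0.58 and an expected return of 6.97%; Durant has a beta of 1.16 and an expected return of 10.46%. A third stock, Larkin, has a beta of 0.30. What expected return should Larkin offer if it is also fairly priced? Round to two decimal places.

5.29%

MRP (SML slope) = (10.46% − 6.97%) / (1.16 − 0.58) = 3.49% / 0.58 = 6.0172%
R_f (intercept) = 6.97% − 0.58 × 6.0172% = 3.4800%
E(R_Larkin) = R_f + β × MRP = 3.4800% + 0.30 × 6.0172% = 5.29%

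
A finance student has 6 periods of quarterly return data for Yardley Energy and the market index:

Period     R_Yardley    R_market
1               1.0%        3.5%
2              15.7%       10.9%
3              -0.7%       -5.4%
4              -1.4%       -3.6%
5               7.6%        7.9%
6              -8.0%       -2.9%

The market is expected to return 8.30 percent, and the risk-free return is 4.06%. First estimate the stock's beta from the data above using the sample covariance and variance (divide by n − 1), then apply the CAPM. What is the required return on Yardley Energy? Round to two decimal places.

Mean R_i = (1.0 + 15.7 − 0.7 − 1.4 + 7.6 − 8.0) / 6 = 2.3667%
Mean R_m = (3.5 + 10.9 − 5.4 − 3.6 + 7.9 − 2.9) / 6 = 1.7333%
Σ(R_i − R̄_i)(R_m − R̄_m) = 242.0767  ⇒  Cov = 242.0767 / 5 = 48.4153
Σ(R_m − R̄_m)² = 225.9733  ⇒  Var(R_m) = 225.9733 / 5 = 45.1947
β = Cov / Var(R_m) = 48.4153 / 45.1947 = 1.0713
MRP = 8.30% − 4.06% = 4.24%
E(R) = R_f + β × MRP = 4.06% + 1.0713 × 4.24% = 8.60%

8.60%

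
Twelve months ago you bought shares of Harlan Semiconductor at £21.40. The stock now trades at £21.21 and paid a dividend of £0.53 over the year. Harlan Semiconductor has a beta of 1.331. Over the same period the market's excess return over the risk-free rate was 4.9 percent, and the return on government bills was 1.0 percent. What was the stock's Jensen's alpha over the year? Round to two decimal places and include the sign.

Realised HPR = (P1 + D1 − P0) / P0 = (21.21 + 0.53 − 21.40) / 21.40 = 0.34 / 21.40 = 1.5888%
CAPM required = R_f + β·MRP = 1.0% + 1.331 × 4.9% = 7.5219%
α = realised − required = 1.5888% − 7.5219% = -5.93%

-5.93%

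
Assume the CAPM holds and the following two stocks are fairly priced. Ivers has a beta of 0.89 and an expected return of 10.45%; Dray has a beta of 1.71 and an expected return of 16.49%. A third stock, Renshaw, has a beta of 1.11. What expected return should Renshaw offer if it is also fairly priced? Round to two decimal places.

MRP (SML slope) = (16.49% − 10.45%) / (1.71 − 0.89) = 6.04% / 0.82 = 7.3659%
R_f (intercept) = 10.45% − 0.89 × 7.3659% = 3.8943%
E(R_Renshaw) = R_f + β × MRP = 3.8943% + 1.11 × 7.3659% = 12.07%

12.07%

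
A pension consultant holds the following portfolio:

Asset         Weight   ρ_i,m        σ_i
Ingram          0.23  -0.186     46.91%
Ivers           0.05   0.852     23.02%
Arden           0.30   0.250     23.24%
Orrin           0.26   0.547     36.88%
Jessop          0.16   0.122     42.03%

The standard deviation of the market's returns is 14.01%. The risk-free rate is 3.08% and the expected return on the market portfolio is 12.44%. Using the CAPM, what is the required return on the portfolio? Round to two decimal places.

β_Ingram = -0.186 × 46.91% / 14.01% = -0.6228
β_Ivers = 0.852 × 23.02% / 14.01% = 1.3999
β_Arden = 0.250 × 23.24% / 14.01% = 0.4147
β_Orrin = 0.547 × 36.88% / 14.01% = 1.4399
β_Jessop = 0.122 × 42.03% / 14.01% = 0.3660
β_P = Σ w_i β_i = 0.23×-0.6228 + 0.05×1.3999 + 0.30×0.4147 + 0.26×1.4399 + 0.16×0.3660 = 0.4841
MRP = 12.44% − 3.08% = 9.36%
E(R_P) = R_f + β_P × MRP = 3.08% + 0.4841 × 9.36% = 7.61%

7.61%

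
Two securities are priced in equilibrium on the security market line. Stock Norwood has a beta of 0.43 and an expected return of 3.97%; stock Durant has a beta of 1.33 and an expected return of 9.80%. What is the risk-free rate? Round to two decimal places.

Both satisfy E(R) = R_f + β·MRP, so the slope of the SML is
MRP = (9.80% − 3.97%) / (1.33 − 0.43) = 5.83% / 0.90 = 6.4778%
R_f = E(R_Norwood) − β_Norwood·MRP = 3.97% − 0.43 × 6.4778% = 1.1845%

1.18%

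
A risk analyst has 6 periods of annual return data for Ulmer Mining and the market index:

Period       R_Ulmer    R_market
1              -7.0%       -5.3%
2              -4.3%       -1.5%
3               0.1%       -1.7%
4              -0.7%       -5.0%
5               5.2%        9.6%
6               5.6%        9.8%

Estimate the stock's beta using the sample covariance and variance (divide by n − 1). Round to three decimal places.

0.635

Mean R_i = (-7.0 − 4.3 + 0.1 − 0.7 + 5.2 + 5.6) / 6 = -0.1833%
Mean R_m = (-5.3 − 1.5 − 1.7 − 5.0 + 9.6 + 9.8) / 6 = 0.9833%
Σ(R_i − R̄_i)(R_m − R̄_m) = 152.7617  ⇒  Cov = 152.7617 / 5 = 30.5523
Σ(R_m − R̄_m)² = 240.6283  ⇒  Var(R_m) = 240.6283 / 5 = 48.1257
β = Cov / Var(R_m) = 30.5523 / 48.1257 = 0.6348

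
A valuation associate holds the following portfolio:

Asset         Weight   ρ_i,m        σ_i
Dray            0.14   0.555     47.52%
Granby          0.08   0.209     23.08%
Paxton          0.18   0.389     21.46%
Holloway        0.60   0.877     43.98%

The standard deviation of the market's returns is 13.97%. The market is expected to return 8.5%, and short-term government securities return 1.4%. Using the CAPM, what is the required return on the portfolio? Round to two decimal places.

β_Dray = 0.555 × 47.52% / 13.97% = 1.8879
β_Granby = 0.209 × 23.08% / 13.97% = 0.3453
β_Paxton = 0.389 × 21.46% / 13.97% = 0.5976
β_Holloway = 0.877 × 43.98% / 13.97% = 2.7609
β_P = Σ w_i β_i = 0.14×1.8879 + 0.08×0.3453 + 0.18×0.5976 + 0.60×2.7609 = 2.0560
MRP = 8.5% − 1.4% = 7.10%
E(R_P) = R_f + β_P × MRP = 1.4% + 2.0560 × 7.1% = 16.00%

16.00%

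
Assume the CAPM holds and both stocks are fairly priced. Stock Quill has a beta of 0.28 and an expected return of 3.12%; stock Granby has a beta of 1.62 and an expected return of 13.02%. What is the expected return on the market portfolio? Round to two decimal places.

Both satisfy E(R) = R_f + β·MRP, so the slope of the SML is
MRP = (13.02% − 3.12%) / (1.62 − 0.28) = 9.90% / 1.34 = 7.3881%
R_f = E(R_Quill) − β_Quill·MRP = 3.12% − 0.28 × 7.3881% = 1.0513%
E(R_m) = R_f + MRP = 1.0513% + 7.3881% = 8.44%

8.44%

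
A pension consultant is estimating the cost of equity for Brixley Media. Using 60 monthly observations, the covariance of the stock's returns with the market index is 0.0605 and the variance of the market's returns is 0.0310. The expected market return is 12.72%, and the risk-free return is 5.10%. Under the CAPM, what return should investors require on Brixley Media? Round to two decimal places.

19.97%

β = Cov(R_i, R_m) / Var(R_m) = 0.0605 / 0.0310 = 1.9516
MRP = 12.72% − 5.10% = 7.62%
E(R) = R_f + β × MRP = 5.10% + 1.9516 × 7.62% = 19.97%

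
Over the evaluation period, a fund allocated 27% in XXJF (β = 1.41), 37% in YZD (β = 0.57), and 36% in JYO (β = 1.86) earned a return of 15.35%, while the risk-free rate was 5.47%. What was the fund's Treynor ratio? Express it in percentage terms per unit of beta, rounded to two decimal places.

β_P = 0.27×1.41 + 0.37×0.57 + 0.36×1.86 = 1.2612
Treynor = (R_P − R_f) / β_P = (15.35% − 5.47%) / 1.2612 = 9.88% / 1.2612 = 7.83%

7.83%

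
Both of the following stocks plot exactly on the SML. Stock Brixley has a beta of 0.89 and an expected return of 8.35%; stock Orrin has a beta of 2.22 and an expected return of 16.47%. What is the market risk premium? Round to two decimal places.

Both satisfy E(R) = R_f + β·MRP, so the slope of the SML is
MRP = (16.47% − 8.35%) / (2.22 − 0.89) = 8.12% / 1.33 = 6.1053%

6.11%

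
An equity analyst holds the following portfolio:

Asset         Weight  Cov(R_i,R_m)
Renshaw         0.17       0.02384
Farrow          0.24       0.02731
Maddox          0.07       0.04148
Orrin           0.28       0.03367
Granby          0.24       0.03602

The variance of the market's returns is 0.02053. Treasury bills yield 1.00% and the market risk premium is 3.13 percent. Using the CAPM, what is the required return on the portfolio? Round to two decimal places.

β_Renshaw = 0.02384 / 0.02053 = 1.1612
β_Farrow = 0.02731 / 0.02053 = 1.3302
β_Maddox = 0.04148 / 0.02053 = 2.0205
β_Orrin = 0.03367 / 0.02053 = 1.6400
β_Granby = 0.03602 / 0.02053 = 1.7545
β_P = Σ w_i β_i = 0.17×1.1612 + 0.24×1.3302 + 0.07×2.0205 + 0.28×1.6400 + 0.24×1.7545 = 1.5384
E(R_P) = R_f + β_P × MRP = 1.00% + 1.5384 × 3.13% = 5.82%

5.82%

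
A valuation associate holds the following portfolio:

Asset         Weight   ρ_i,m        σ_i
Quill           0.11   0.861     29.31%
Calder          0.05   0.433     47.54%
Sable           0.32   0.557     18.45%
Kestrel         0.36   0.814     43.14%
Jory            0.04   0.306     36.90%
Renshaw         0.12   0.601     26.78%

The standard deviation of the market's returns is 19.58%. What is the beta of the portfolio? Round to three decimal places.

1.130

β_Quill = 0.861 × 29.31% / 19.58% = 1.2889
β_Calder = 0.433 × 47.54% / 19.58% = 1.0513
β_Sable = 0.557 × 18.45% / 19.58% = 0.5249
β_Kestrel = 0.814 × 43.14% / 19.58% = 1.7935
β_Jory = 0.306 × 36.90% / 19.58% = 0.5767
β_Renshaw = 0.601 × 26.78% / 19.58% = 0.8220
β_P = Σ w_i β_i = 0.11×1.2889 + 0.05×1.0513 + 0.32×0.5249 + 0.36×1.7935 + 0.04×0.5767 + 0.12×0.8220 = 1.1297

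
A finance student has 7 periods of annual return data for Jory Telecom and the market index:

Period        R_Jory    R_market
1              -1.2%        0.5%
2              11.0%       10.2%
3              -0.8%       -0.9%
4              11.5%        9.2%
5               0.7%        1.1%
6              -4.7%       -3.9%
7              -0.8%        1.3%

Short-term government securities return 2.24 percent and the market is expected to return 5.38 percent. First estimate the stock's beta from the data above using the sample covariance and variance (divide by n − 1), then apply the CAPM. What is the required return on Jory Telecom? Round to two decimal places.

6.01%

Mean R_i = (-1.2 + 11.0 − 0.8 + 11.5 + 0.7 − 4.7 − 0.8) / 7 = 2.2429%
Mean R_m = (0.5 + 10.2 − 0.9 + 9.2 + 1.1 − 3.9 + 1.3) / 7 = 2.5000%
Σ(R_i − R̄_i)(R_m − R̄_m) = 196.9300  ⇒  Cov = 196.9300 / 6 = 32.8217
Σ(R_m − R̄_m)² = 164.1000  ⇒  Var(R_m) = 164.1000 / 6 = 27.3500
β = Cov / Var(R_m) = 32.8217 / 27.3500 = 1.2001
MRP = 5.38% − 2.24% = 3.14%
E(R) = R_f + β × MRP = 2.24% + 1.2001 × 3.14% = 6.01%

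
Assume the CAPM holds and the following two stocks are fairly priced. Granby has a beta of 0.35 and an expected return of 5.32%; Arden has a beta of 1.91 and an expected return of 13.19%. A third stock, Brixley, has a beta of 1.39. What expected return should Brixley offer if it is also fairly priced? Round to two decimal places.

10.57%

MRP (SML slope) = (13.19% − 5.32%) / (1.91 − 0.35) = 7.87% / 1.56 = 5.0449%
R_f (intercept) = 5.32% − 0.35 × 5.0449% = 3.5543%
E(R_Brixley) = R_f + β × MRP = 3.5543% + 1.39 × 5.0449% = 10.57%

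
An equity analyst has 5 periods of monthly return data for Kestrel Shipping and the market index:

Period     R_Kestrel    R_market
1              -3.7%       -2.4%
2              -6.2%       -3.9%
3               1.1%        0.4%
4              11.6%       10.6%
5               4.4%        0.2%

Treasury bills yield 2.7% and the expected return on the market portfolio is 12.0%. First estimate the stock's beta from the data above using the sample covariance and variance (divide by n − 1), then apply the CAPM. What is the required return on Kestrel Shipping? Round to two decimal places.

Mean R_i = (-3.7 − 6.2 + 1.1 + 11.6 + 4.4) / 5 = 1.4400%
Mean R_m = (-2.4 − 3.9 + 0.4 + 10.6 + 0.2) / 5 = 0.9800%
Σ(R_i − R̄_i)(R_m − R̄_m) = 150.2840  ⇒  Cov = 150.2840 / 4 = 37.5710
Σ(R_m − R̄_m)² = 128.7280  ⇒  Var(R_m) = 128.7280 / 4 = 32.1820
β = Cov / Var(R_m) = 37.5710 / 32.1820 = 1.1675
MRP = 12.0% − 2.7% = 9.30%
E(R) = R_f + β × MRP = 2.7% + 1.1675 × 9.3% = 13.56%

13.56%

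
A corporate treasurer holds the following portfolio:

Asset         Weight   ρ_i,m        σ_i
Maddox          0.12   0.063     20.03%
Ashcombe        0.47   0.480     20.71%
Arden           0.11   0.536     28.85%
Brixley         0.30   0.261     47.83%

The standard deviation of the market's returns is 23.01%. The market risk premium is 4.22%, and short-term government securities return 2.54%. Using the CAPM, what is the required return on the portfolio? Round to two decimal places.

4.42%

β_Maddox = 0.063 × 20.03% / 23.01% = 0.0548
β_Ashcombe = 0.480 × 20.71% / 23.01% = 0.4320
β_Arden = 0.536 × 28.85% / 23.01% = 0.6720
β_Brixley = 0.261 × 47.83% / 23.01% = 0.5425
β_P = Σ w_i β_i = 0.12×0.0548 + 0.47×0.4320 + 0.11×0.6720 + 0.30×0.5425 = 0.4463
E(R_P) = R_f + β_P × MRP = 2.54% + 0.4463 × 4.22% = 4.42%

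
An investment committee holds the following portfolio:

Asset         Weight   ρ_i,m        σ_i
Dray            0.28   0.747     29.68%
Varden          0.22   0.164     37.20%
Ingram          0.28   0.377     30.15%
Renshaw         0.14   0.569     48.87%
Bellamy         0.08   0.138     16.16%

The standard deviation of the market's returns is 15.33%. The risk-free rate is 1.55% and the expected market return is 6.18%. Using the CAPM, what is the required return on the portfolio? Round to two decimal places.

6.02%

β_Dray = 0.747 × 29.68% / 15.33% = 1.4462
β_Varden = 0.164 × 37.20% / 15.33% = 0.3980
β_Ingram = 0.377 × 30.15% / 15.33% = 0.7415
β_Renshaw = 0.569 × 48.87% / 15.33% = 1.8139
β_Bellamy = 0.138 × 16.16% / 15.33% = 0.1455
β_P = Σ w_i β_i = 0.28×1.4462 + 0.22×0.3980 + 0.28×0.7415 + 0.14×1.8139 + 0.08×0.1455 = 0.9657
MRP = 6.18% − 1.55% = 4.63%
E(R_P) = R_f + β_P × MRP = 1.55% + 0.9657 × 4.63% = 6.02%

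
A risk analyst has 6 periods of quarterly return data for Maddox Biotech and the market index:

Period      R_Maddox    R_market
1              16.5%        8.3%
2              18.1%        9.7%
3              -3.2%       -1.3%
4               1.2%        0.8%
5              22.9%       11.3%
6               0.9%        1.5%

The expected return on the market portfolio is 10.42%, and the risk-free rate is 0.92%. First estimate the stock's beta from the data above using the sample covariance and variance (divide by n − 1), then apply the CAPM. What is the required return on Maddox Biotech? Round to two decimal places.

20.49%

Mean R_i = (16.5 + 18.1 − 3.2 + 1.2 + 22.9 + 0.9) / 6 = 9.4000%
Mean R_m = (8.3 + 9.7 − 1.3 + 0.8 + 11.3 + 1.5) / 6 = 5.0500%
Σ(R_i − R̄_i)(R_m − R̄_m) = 292.9400  ⇒  Cov = 292.9400 / 5 = 58.5880
Σ(R_m − R̄_m)² = 142.2350  ⇒  Var(R_m) = 142.2350 / 5 = 28.4470
β = Cov / Var(R_m) = 58.5880 / 28.4470 = 2.0595
MRP = 10.42% − 0.92% = 9.50%
E(R) = R_f + β × MRP = 0.92% + 2.0595 × 9.50% = 20.49%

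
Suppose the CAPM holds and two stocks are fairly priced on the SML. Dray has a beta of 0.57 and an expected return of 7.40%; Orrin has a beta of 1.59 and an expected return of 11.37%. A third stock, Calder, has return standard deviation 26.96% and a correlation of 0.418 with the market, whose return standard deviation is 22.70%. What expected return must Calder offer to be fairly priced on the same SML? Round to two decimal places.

MRP = (11.37% − 7.40%) / (1.59 − 0.57) = 3.8922%
R_f = 7.40% − 0.57 × 3.8922% = 5.1814%
β_Calder = ρ·σ_i/σ_m = 0.418 × 26.96 / 22.70 = 0.4964
E(R_Calder) = R_f + β × MRP = 5.1814% + 0.4964 × 3.8922% = 7.11%

7.11%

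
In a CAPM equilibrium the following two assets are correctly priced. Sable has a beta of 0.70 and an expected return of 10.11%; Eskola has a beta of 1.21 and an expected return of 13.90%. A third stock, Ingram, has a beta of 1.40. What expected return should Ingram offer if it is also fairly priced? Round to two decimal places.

15.31%

MRP (SML slope) = (13.90% − 10.11%) / (1.21 − 0.70) = 3.79% / 0.51 = 7.4314%
R_f (intercept) = 10.11% − 0.70 × 7.4314% = 4.9080%
E(R_Ingram) = R_f + β × MRP = 4.9080% + 1.40 × 7.4314% = 15.31%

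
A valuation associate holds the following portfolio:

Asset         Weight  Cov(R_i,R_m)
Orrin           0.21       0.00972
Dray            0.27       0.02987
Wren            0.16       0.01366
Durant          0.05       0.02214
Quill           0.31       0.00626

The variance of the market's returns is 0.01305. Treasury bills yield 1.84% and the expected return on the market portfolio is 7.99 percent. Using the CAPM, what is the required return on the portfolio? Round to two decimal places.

9.07%

β_Orrin = 0.00972 / 0.01305 = 0.7448
β_Dray = 0.02987 / 0.01305 = 2.2889
β_Wren = 0.01366 / 0.01305 = 1.0467
β_Durant = 0.02214 / 0.01305 = 1.6966
β_Quill = 0.00626 / 0.01305 = 0.4797
β_P = Σ w_i β_i = 0.21×0.7448 + 0.27×2.2889 + 0.16×1.0467 + 0.05×1.6966 + 0.31×0.4797 = 1.1754
MRP = 7.99% − 1.84% = 6.15%
E(R_P) = R_f + β_P × MRP = 1.84% + 1.1754 × 6.15% = 9.07%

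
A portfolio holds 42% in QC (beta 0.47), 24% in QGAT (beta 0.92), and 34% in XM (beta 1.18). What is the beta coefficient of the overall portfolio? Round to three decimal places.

0.819

β_P = Σ w_i β_i = 0.42×0.47 + 0.24×0.92 + 0.34×1.18 = 0.8194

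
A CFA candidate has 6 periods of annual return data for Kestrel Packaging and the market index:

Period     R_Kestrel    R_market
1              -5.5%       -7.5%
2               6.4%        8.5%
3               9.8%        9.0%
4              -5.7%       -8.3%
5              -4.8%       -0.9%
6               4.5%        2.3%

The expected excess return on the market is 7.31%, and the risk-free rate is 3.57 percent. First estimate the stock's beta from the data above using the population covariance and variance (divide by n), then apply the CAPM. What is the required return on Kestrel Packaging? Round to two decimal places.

9.86%

Mean R_i = (-5.5 + 6.4 + 9.8 − 5.7 − 4.8 + 4.5) / 6 = 0.7833%
Mean R_m = (-7.5 + 8.5 + 9.0 − 8.3 − 0.9 + 2.3) / 6 = 0.5167%
Σ(R_i − R̄_i)(R_m − R̄_m) = 243.4017  ⇒  Cov = 243.4017 / 6 = 40.5670
Σ(R_m − R̄_m)² = 282.8883  ⇒  Var(R_m) = 282.8883 / 6 = 47.1481
β = Cov / Var(R_m) = 40.5670 / 47.1481 = 0.8604
E(R) = R_f + β × MRP = 3.57% + 0.8604 × 7.31% = 9.86%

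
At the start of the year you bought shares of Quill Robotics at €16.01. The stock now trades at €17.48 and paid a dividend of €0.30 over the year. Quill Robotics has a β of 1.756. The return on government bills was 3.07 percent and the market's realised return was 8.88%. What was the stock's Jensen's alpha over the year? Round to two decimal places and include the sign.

-2.22%

Realised HPR = (P1 + D1 − P0) / P0 = (17.48 + 0.30 − 16.01) / 16.01 = 1.77 / 16.01 = 11.0556%
MRP = 8.88% − 3.07% = 5.81%
CAPM required = R_f + β·MRP = 3.07% + 1.756 × 5.81% = 13.27236%
α = realised − required = 11.0556% − 13.27236% = -2.22%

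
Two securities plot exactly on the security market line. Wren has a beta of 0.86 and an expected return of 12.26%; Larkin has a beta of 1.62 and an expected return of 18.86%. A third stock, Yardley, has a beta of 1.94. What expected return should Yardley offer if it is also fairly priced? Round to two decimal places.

21.64%

MRP (SML slope) = (18.86% − 12.26%) / (1.62 − 0.86) = 6.60% / 0.76 = 8.6842%
R_f (intercept) = 12.26% − 0.86 × 8.6842% = 4.7916%
E(R_Yardley) = R_f + β × MRP = 4.7916% + 1.94 × 8.6842% = 21.64%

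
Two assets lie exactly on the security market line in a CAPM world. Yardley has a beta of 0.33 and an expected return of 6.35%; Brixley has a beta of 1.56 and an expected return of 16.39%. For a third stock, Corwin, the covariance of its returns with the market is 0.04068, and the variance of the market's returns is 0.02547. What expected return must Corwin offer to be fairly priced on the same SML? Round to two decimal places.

MRP = (16.39% − 6.35%) / (1.56 − 0.33) = 8.1626%
R_f = 6.35% − 0.33 × 8.1626% = 3.6563%
β_Corwin = Cov / Var(R_m) = 0.04068 / 0.02547 = 1.5972
E(R_Corwin) = R_f + β × MRP = 3.6563% + 1.5972 × 8.1626% = 16.69%

16.69%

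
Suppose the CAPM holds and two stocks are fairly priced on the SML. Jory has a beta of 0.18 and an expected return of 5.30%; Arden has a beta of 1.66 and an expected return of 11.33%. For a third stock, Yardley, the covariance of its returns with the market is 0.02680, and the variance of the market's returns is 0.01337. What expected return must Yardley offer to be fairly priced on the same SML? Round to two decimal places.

MRP = (11.33% − 5.30%) / (1.66 − 0.18) = 4.0743%
R_f = 5.30% − 0.18 × 4.0743% = 4.5666%
β_Yardley = Cov / Var(R_m) = 0.02680 / 0.01337 = 2.0045
E(R_Yardley) = R_f + β × MRP = 4.5666% + 2.0045 × 4.0743% = 12.73%

12.73%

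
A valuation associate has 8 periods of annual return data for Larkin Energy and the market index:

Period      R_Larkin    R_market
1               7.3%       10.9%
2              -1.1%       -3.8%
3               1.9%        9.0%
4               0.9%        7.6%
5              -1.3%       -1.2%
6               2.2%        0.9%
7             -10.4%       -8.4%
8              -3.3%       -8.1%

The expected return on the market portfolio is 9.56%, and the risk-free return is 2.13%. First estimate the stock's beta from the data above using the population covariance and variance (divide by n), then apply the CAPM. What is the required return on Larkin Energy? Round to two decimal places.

6.33%

Mean R_i = (7.3 − 1.1 + 1.9 + 0.9 − 1.3 + 2.2 − 10.4 − 3.3) / 8 = -0.4750%
Mean R_m = (10.9 − 3.8 + 9.0 + 7.6 − 1.2 + 0.9 − 8.4 − 8.1) / 8 = 0.8625%
Σ(R_i − R̄_i)(R_m − R̄_m) = 228.5975  ⇒  Cov = 228.5975 / 8 = 28.5747
Σ(R_m − R̄_m)² = 404.4788  ⇒  Var(R_m) = 404.4788 / 8 = 50.5599
β = Cov / Var(R_m) = 28.5747 / 50.5599 = 0.5652
MRP = 9.56% − 2.13% = 7.43%
E(R) = R_f + β × MRP = 2.13% + 0.5652 × 7.43% = 6.33%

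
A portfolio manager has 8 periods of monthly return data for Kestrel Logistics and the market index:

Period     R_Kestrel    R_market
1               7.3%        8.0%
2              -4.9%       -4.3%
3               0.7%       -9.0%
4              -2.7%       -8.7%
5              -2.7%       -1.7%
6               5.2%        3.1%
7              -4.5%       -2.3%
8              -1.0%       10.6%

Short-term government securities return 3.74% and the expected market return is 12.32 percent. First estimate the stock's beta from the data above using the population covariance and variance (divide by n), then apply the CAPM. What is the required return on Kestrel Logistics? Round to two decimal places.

6.45%

Mean R_i = (7.3 − 4.9 + 0.7 − 2.7 − 2.7 + 5.2 − 4.5 − 1.0) / 8 = -0.3250%
Mean R_m = (8.0 − 4.3 − 9.0 − 8.7 − 1.7 + 3.1 − 2.3 + 10.6) / 8 = -0.5375%
Σ(R_i − R̄_i)(R_m − R̄_m) = 115.7225  ⇒  Cov = 115.7225 / 8 = 14.4653
Σ(R_m − R̄_m)² = 367.0188  ⇒  Var(R_m) = 367.0188 / 8 = 45.8774
β = Cov / Var(R_m) = 14.4653 / 45.8774 = 0.3153
MRP = 12.32% − 3.74% = 8.58%
E(R) = R_f + β × MRP = 3.74% + 0.3153 × 8.58% = 6.45%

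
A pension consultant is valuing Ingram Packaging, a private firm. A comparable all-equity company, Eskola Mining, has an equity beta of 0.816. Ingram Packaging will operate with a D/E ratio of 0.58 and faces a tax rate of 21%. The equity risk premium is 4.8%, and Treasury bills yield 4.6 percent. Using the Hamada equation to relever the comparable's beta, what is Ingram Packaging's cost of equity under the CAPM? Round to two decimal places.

10.31%

β_L = β_U × [1 + (1 − t)(D/E)] = 0.816 × [1 + (1 − 0.21) × 0.58]
    = 0.816 × [1 + 0.79 × 0.58] = 0.816 × 1.4582 = 1.1899
E(R) = R_f + β_L × MRP = 4.6% + 1.1899 × 4.8% = 10.31%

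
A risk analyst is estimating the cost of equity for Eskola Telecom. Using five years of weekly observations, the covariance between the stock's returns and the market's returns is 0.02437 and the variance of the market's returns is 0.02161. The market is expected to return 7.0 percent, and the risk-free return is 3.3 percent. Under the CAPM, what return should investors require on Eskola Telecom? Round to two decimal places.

β = Cov(R_i, R_m) / Var(R_m) = 0.02437 / 0.02161 = 1.1277
MRP = 7.0% − 3.3% = 3.70%
E(R) = R_f + β × MRP = 3.3% + 1.1277 × 3.7% = 7.47%

7.47%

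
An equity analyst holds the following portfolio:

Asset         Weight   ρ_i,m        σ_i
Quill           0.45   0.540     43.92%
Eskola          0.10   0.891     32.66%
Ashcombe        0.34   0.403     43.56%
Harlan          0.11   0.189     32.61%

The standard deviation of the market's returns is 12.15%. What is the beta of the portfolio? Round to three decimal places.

1.665

β_Quill = 0.540 × 43.92% / 12.15% = 1.9520
β_Eskola = 0.891 × 32.66% / 12.15% = 2.3951
β_Ashcombe = 0.403 × 43.56% / 12.15% = 1.4448
β_Harlan = 0.189 × 32.61% / 12.15% = 0.5073
β_P = Σ w_i β_i = 0.45×1.9520 + 0.10×2.3951 + 0.34×1.4448 + 0.11×0.5073 = 1.6649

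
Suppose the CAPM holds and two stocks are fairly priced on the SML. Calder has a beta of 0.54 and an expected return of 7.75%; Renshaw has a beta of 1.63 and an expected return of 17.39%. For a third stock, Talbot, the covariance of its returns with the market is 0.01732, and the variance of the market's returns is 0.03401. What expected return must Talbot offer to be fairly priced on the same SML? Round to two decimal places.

MRP = (17.39% − 7.75%) / (1.63 − 0.54) = 8.8440%
R_f = 7.75% − 0.54 × 8.8440% = 2.9742%
β_Talbot = Cov / Var(R_m) = 0.01732 / 0.03401 = 0.5093
E(R_Talbot) = R_f + β × MRP = 2.9742% + 0.5093 × 8.8440% = 7.48%

7.48%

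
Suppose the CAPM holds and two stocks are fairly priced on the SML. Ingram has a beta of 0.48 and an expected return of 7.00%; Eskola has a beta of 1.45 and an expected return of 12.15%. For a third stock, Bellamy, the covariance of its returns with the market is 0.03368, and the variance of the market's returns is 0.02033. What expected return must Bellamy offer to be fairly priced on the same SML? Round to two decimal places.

13.25%

MRP = (12.15% − 7.00%) / (1.45 − 0.48) = 5.3093%
R_f = 7.00% − 0.48 × 5.3093% = 4.4515%
β_Bellamy = Cov / Var(R_m) = 0.03368 / 0.02033 = 1.6567
E(R_Bellamy) = R_f + β × MRP = 4.4515% + 1.6567 × 5.3093% = 13.25%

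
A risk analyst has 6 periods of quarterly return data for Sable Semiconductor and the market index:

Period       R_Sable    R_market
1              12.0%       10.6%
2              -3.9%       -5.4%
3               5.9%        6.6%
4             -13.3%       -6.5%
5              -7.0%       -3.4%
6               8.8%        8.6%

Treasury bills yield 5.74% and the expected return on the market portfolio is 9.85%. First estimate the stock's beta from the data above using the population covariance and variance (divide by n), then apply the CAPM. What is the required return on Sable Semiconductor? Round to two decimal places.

10.89%

Mean R_i = (12.0 − 3.9 + 5.9 − 13.3 − 7.0 + 8.8) / 6 = 0.4167%
Mean R_m = (10.6 − 5.4 + 6.6 − 6.5 − 3.4 + 8.6) / 6 = 1.7500%
Σ(R_i − R̄_i)(R_m − R̄_m) = 368.7550  ⇒  Cov = 368.7550 / 6 = 61.4592
Σ(R_m − R̄_m)² = 294.4750  ⇒  Var(R_m) = 294.4750 / 6 = 49.0792
β = Cov / Var(R_m) = 61.4592 / 49.0792 = 1.2522
MRP = 9.85% − 5.74% = 4.11%
E(R) = R_f + β × MRP = 5.74% + 1.2522 × 4.11% = 10.89%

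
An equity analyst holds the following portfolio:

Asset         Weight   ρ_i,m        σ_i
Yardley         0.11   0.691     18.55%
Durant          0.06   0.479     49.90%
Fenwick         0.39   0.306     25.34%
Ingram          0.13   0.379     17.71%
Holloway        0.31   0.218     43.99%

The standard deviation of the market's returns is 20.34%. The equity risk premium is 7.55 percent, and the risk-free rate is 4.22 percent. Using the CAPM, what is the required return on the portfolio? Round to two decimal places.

β_Yardley = 0.691 × 18.55% / 20.34% = 0.6302
β_Durant = 0.479 × 49.90% / 20.34% = 1.1751
β_Fenwick = 0.306 × 25.34% / 20.34% = 0.3812
β_Ingram = 0.379 × 17.71% / 20.34% = 0.3300
β_Holloway = 0.218 × 43.99% / 20.34% = 0.4715
β_P = Σ w_i β_i = 0.11×0.6302 + 0.06×1.1751 + 0.39×0.3812 + 0.13×0.3300 + 0.31×0.4715 = 0.4776
E(R_P) = R_f + β_P × MRP = 4.22% + 0.4776 × 7.55% = 7.83%

7.83%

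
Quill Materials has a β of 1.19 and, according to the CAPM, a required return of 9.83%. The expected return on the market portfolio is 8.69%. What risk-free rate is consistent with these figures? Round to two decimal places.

2.69%

E(R) = R_f + β(E(R_m) − R_f) = R_f(1 − β) + β·E(R_m)
9.83% = R_f × (1 − 1.19) + 1.19 × 8.69%
9.83% = R_f × -0.19 + 10.3411%
R_f = (9.83% − 10.3411%) / -0.19 = 2.69%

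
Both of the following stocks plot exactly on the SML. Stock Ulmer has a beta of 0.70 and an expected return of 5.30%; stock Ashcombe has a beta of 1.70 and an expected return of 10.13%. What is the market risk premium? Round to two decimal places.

Both satisfy E(R) = R_f + β·MRP, so the slope of the SML is
MRP = (10.13% − 5.30%) / (1.70 − 0.70) = 4.83% / 1.00 = 4.8300%

4.83%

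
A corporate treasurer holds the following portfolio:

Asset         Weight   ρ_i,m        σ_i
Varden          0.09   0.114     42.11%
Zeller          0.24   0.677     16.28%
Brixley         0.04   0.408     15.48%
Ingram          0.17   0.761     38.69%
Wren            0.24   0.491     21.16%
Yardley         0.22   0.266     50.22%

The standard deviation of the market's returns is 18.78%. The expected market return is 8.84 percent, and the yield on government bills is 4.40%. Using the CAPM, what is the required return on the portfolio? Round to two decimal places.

7.65%

β_Varden = 0.114 × 42.11% / 18.78% = 0.2556
β_Zeller = 0.677 × 16.28% / 18.78% = 0.5869
β_Brixley = 0.408 × 15.48% / 18.78% = 0.3363
β_Ingram = 0.761 × 38.69% / 18.78% = 1.5678
β_Wren = 0.491 × 21.16% / 18.78% = 0.5532
β_Yardley = 0.266 × 50.22% / 18.78% = 0.7113
β_P = Σ w_i β_i = 0.09×0.2556 + 0.24×0.5869 + 0.04×0.3363 + 0.17×1.5678 + 0.24×0.5532 + 0.22×0.7113 = 0.7331
MRP = 8.84% − 4.40% = 4.44%
E(R_P) = R_f + β_P × MRP = 4.40% + 0.7331 × 4.44% = 7.65%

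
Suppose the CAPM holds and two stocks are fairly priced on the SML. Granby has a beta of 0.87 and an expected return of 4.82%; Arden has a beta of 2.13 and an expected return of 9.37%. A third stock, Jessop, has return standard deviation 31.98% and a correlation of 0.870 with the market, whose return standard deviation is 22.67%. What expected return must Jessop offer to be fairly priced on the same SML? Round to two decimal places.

MRP = (9.37% − 4.82%) / (2.13 − 0.87) = 3.6111%
R_f = 4.82% − 0.87 × 3.6111% = 1.6783%
β_Jessop = ρ·σ_i/σ_m = 0.870 × 31.98 / 22.67 = 1.2273
E(R_Jessop) = R_f + β × MRP = 1.6783% + 1.2273 × 3.6111% = 6.11%

6.11%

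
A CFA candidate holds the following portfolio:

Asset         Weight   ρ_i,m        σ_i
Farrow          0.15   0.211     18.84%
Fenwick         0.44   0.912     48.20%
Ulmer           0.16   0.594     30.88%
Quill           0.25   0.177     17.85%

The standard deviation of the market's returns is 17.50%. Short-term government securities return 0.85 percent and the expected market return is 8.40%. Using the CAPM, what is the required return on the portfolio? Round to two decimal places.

11.06%

β_Farrow = 0.211 × 18.84% / 17.50% = 0.2272
β_Fenwick = 0.912 × 48.20% / 17.50% = 2.5119
β_Ulmer = 0.594 × 30.88% / 17.50% = 1.0482
β_Quill = 0.177 × 17.85% / 17.50% = 0.1805
β_P = Σ w_i β_i = 0.15×0.2272 + 0.44×2.5119 + 0.16×1.0482 + 0.25×0.1805 = 1.3522
MRP = 8.40% − 0.85% = 7.55%
E(R_P) = R_f + β_P × MRP = 0.85% + 1.3522 × 7.55% = 11.06%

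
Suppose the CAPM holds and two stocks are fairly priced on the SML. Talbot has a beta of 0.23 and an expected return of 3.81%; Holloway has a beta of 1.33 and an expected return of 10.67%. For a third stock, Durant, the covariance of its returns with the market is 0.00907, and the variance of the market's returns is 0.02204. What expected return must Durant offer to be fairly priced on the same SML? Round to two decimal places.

MRP = (10.67% − 3.81%) / (1.33 − 0.23) = 6.2364%
R_f = 3.81% − 0.23 × 6.2364% = 2.3756%
β_Durant = Cov / Var(R_m) = 0.00907 / 0.02204 = 0.4115
E(R_Durant) = R_f + β × MRP = 2.3756% + 0.4115 × 6.2364% = 4.94%

4.94%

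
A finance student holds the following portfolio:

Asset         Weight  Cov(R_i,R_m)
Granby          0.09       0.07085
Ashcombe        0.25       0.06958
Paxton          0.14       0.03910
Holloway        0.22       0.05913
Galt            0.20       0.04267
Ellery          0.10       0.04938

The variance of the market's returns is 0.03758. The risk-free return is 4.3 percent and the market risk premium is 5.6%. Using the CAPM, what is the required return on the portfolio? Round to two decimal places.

12.60%

β_Granby = 0.07085 / 0.03758 = 1.8853
β_Ashcombe = 0.06958 / 0.03758 = 1.8515
β_Paxton = 0.03910 / 0.03758 = 1.0404
β_Holloway = 0.05913 / 0.03758 = 1.5734
β_Galt = 0.04267 / 0.03758 = 1.1354
β_Ellery = 0.04938 / 0.03758 = 1.3140
β_P = Σ w_i β_i = 0.09×1.8853 + 0.25×1.8515 + 0.14×1.0404 + 0.22×1.5734 + 0.20×1.1354 + 0.10×1.3140 = 1.4828
E(R_P) = R_f + β_P × MRP = 4.3% + 1.4828 × 5.6% = 12.60%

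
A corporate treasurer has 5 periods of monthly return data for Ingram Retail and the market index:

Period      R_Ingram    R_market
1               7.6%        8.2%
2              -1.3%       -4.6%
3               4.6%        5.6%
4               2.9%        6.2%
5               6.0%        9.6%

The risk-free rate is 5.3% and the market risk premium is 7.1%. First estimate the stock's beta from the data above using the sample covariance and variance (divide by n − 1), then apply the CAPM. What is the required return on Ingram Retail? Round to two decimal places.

9.30%

Mean R_i = (7.6 − 1.3 + 4.6 + 2.9 + 6.0) / 5 = 3.9600%
Mean R_m = (8.2 − 4.6 + 5.6 + 6.2 + 9.6) / 5 = 5.0000%
Σ(R_i − R̄_i)(R_m − R̄_m) = 70.6400  ⇒  Cov = 70.6400 / 4 = 17.6600
Σ(R_m − R̄_m)² = 125.3600  ⇒  Var(R_m) = 125.3600 / 4 = 31.3400
β = Cov / Var(R_m) = 17.6600 / 31.3400 = 0.5635
E(R) = R_f + β × MRP = 5.3% + 0.5635 × 7.1% = 9.30%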